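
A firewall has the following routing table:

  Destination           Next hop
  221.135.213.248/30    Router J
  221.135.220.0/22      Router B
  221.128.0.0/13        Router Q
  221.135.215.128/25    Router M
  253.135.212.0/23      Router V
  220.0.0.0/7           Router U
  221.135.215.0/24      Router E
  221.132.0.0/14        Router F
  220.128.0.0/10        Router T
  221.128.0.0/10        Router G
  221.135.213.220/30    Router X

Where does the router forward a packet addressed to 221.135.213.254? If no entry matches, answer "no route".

Router F

Routes whose prefix contains 221.135.213.254:
  220.0.0.0/7 (220.0.0.0 - 221.255.255.255) -> Router U
  221.128.0.0/10 (221.128.0.0 - 221.191.255.255) -> Router G
  221.128.0.0/13 (221.128.0.0 - 221.135.255.255) -> Router Q
  221.132.0.0/14 (221.132.0.0 - 221.135.255.255) -> Router F
More-specific entries that do NOT match:
  221.135.213.248/30 (221.135.213.248 - 221.135.213.251) does not contain 221.135.213.254
  221.135.213.220/30 (221.135.213.220 - 221.135.213.223) does not contain 221.135.213.254
  221.135.215.128/25 (221.135.215.128 - 221.135.215.255) does not contain 221.135.213.254
  221.135.215.0/24 (221.135.215.0 - 221.135.215.255) does not contain 221.135.213.254
  253.135.212.0/23 (253.135.212.0 - 253.135.213.255) does not contain 221.135.213.254
  221.135.220.0/22 (221.135.220.0 - 221.135.223.255) does not contain 221.135.213.254
Longest matching prefix is /14 -> next hop Router F.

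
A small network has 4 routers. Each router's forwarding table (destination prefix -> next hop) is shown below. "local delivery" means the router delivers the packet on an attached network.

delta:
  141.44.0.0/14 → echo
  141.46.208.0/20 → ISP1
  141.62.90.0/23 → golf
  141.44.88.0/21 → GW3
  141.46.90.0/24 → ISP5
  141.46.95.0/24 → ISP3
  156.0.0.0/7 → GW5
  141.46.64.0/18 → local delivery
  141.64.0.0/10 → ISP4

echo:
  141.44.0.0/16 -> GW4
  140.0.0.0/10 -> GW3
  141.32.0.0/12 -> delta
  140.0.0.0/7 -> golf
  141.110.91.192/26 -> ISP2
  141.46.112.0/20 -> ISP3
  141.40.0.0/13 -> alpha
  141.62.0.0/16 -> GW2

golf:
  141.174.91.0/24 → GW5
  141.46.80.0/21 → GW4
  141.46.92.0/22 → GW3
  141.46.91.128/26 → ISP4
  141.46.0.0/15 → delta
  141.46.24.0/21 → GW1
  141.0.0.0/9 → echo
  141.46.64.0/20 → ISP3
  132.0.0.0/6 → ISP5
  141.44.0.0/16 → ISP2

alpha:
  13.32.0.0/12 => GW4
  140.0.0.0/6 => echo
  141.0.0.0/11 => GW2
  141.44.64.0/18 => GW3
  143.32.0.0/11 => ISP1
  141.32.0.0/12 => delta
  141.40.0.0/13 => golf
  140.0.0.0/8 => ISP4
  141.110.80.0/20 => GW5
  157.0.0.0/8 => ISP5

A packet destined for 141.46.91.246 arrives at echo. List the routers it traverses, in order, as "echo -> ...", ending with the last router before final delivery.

echo -> alpha -> golf -> delta

At echo: longest match for 141.46.91.246 is 141.40.0.0/13 -> alpha
At alpha: longest match for 141.46.91.246 is 141.40.0.0/13 -> golf
At golf: longest match for 141.46.91.246 is 141.46.0.0/15 -> delta
At delta: longest match for 141.46.91.246 is 141.46.64.0/18 -> local delivery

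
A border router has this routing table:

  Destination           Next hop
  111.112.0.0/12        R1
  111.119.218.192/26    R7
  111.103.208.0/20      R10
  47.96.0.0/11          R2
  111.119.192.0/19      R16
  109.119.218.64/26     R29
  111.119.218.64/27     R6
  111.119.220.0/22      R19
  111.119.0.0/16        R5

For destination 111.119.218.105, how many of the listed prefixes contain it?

3

Prefixes containing 111.119.218.105:
  111.112.0.0/12 (111.112.0.0 - 111.127.255.255)
  111.119.0.0/16 (111.119.0.0 - 111.119.255.255)
  111.119.192.0/19 (111.119.192.0 - 111.119.223.255)
Total matching entries: 3.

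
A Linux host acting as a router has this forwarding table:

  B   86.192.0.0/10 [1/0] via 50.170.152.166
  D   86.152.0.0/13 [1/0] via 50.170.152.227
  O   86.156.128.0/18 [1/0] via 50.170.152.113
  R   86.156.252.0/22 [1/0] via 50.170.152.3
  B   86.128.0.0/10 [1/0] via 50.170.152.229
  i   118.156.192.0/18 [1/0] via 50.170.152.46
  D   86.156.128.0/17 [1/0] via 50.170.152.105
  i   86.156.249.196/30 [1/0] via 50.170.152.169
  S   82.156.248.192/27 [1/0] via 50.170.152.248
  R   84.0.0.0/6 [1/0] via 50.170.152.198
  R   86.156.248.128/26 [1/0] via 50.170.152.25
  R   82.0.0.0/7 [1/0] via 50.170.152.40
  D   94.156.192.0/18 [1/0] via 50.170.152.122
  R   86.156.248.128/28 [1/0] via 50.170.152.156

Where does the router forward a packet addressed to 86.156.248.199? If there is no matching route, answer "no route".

50.170.152.105

Routes whose prefix contains 86.156.248.199:
  84.0.0.0/6 (84.0.0.0 - 87.255.255.255) -> 50.170.152.198
  86.128.0.0/10 (86.128.0.0 - 86.191.255.255) -> 50.170.152.229
  86.152.0.0/13 (86.152.0.0 - 86.159.255.255) -> 50.170.152.227
  86.156.128.0/17 (86.156.128.0 - 86.156.255.255) -> 50.170.152.105
More-specific entries that do NOT match:
  86.156.249.196/30 (86.156.249.196 - 86.156.249.199) does not contain 86.156.248.199
  86.156.248.128/28 (86.156.248.128 - 86.156.248.143) does not contain 86.156.248.199
  82.156.248.192/27 (82.156.248.192 - 82.156.248.223) does not contain 86.156.248.199
  86.156.248.128/26 (86.156.248.128 - 86.156.248.191) does not contain 86.156.248.199
  86.156.252.0/22 (86.156.252.0 - 86.156.255.255) does not contain 86.156.248.199
  86.156.128.0/18 (86.156.128.0 - 86.156.191.255) does not contain 86.156.248.199
  118.156.192.0/18 (118.156.192.0 - 118.156.255.255) does not contain 86.156.248.199
  94.156.192.0/18 (94.156.192.0 - 94.156.255.255) does not contain 86.156.248.199
Longest matching prefix is /17 -> next hop 50.170.152.105.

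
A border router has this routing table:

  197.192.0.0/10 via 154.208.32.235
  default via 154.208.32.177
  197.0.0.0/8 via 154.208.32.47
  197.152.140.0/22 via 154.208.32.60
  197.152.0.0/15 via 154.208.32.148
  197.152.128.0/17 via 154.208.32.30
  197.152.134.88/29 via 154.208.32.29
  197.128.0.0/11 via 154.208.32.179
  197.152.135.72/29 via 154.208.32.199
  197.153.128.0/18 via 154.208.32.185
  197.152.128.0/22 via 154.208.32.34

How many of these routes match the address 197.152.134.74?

Prefixes containing 197.152.134.74:
  0.0.0.0/0 (default, matches everything)
  197.0.0.0/8 (197.0.0.0 - 197.255.255.255)
  197.128.0.0/11 (197.128.0.0 - 197.159.255.255)
  197.152.0.0/15 (197.152.0.0 - 197.153.255.255)
  197.152.128.0/17 (197.152.128.0 - 197.152.255.255)
Total matching entries: 5.

5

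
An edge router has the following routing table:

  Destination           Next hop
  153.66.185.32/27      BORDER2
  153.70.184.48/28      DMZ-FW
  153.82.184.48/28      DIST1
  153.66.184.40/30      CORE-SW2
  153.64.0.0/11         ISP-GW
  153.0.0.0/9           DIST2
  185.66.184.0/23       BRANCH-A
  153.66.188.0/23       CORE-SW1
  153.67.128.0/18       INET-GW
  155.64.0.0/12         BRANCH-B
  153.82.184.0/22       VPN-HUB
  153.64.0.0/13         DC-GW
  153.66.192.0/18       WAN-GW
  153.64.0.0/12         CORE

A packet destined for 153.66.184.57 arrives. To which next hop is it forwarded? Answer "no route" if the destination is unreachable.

DC-GW

Routes whose prefix contains 153.66.184.57:
  153.0.0.0/9 (153.0.0.0 - 153.127.255.255) -> DIST2
  153.64.0.0/11 (153.64.0.0 - 153.95.255.255) -> ISP-GW
  153.64.0.0/12 (153.64.0.0 - 153.79.255.255) -> CORE
  153.64.0.0/13 (153.64.0.0 - 153.71.255.255) -> DC-GW
More-specific entries that do NOT match:
  153.66.184.40/30 (153.66.184.40 - 153.66.184.43) does not contain 153.66.184.57
  153.70.184.48/28 (153.70.184.48 - 153.70.184.63) does not contain 153.66.184.57
  153.82.184.48/28 (153.82.184.48 - 153.82.184.63) does not contain 153.66.184.57
  153.66.185.32/27 (153.66.185.32 - 153.66.185.63) does not contain 153.66.184.57
  185.66.184.0/23 (185.66.184.0 - 185.66.185.255) does not contain 153.66.184.57
  153.66.188.0/23 (153.66.188.0 - 153.66.189.255) does not contain 153.66.184.57
  153.82.184.0/22 (153.82.184.0 - 153.82.187.255) does not contain 153.66.184.57
  153.67.128.0/18 (153.67.128.0 - 153.67.191.255) does not contain 153.66.184.57
  153.66.192.0/18 (153.66.192.0 - 153.66.255.255) does not contain 153.66.184.57
Longest matching prefix is /13 -> next hop DC-GW.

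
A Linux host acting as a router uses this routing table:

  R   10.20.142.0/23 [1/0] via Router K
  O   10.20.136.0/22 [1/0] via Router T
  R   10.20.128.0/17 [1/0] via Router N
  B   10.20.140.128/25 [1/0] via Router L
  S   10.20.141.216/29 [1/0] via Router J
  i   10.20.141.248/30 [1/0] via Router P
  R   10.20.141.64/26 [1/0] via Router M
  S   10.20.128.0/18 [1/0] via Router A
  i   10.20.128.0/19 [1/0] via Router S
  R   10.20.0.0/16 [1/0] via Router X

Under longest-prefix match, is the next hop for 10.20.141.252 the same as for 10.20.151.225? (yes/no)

yes

10.20.141.252: longest match 10.20.128.0/19 -> Router S
10.20.151.225: longest match 10.20.128.0/19 -> Router S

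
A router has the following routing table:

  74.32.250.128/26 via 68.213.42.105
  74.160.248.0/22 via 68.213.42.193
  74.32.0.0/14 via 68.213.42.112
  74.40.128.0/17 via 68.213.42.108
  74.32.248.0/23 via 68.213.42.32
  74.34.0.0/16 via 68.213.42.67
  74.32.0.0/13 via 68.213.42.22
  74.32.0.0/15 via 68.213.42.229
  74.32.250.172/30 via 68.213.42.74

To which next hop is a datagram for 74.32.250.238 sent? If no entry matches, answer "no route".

68.213.42.229

Routes whose prefix contains 74.32.250.238:
  74.32.0.0/13 (74.32.0.0 - 74.39.255.255) -> 68.213.42.22
  74.32.0.0/14 (74.32.0.0 - 74.35.255.255) -> 68.213.42.112
  74.32.0.0/15 (74.32.0.0 - 74.33.255.255) -> 68.213.42.229
More-specific entries that do NOT match:
  74.32.250.172/30 (74.32.250.172 - 74.32.250.175) does not contain 74.32.250.238
  74.32.250.128/26 (74.32.250.128 - 74.32.250.191) does not contain 74.32.250.238
  74.32.248.0/23 (74.32.248.0 - 74.32.249.255) does not contain 74.32.250.238
  74.160.248.0/22 (74.160.248.0 - 74.160.251.255) does not contain 74.32.250.238
  74.40.128.0/17 (74.40.128.0 - 74.40.255.255) does not contain 74.32.250.238
  74.34.0.0/16 (74.34.0.0 - 74.34.255.255) does not contain 74.32.250.238
Longest matching prefix is /15 -> next hop 68.213.42.229.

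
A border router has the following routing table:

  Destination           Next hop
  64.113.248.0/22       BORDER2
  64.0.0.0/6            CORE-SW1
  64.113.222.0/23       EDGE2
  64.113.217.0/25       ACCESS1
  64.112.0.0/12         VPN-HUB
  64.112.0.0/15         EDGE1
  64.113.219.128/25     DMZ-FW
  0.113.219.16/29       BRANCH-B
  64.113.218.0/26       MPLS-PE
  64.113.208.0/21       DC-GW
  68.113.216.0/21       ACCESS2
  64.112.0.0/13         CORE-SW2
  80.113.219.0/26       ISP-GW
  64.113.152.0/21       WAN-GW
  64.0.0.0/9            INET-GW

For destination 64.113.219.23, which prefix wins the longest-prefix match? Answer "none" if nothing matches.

64.112.0.0/15

Entries matching 64.113.219.23:
  64.0.0.0/6 (64.0.0.0 - 67.255.255.255)
  64.0.0.0/9 (64.0.0.0 - 64.127.255.255)
  64.112.0.0/12 (64.112.0.0 - 64.127.255.255)
  64.112.0.0/13 (64.112.0.0 - 64.119.255.255)
  64.112.0.0/15 (64.112.0.0 - 64.113.255.255)
Most specific is 64.112.0.0/15.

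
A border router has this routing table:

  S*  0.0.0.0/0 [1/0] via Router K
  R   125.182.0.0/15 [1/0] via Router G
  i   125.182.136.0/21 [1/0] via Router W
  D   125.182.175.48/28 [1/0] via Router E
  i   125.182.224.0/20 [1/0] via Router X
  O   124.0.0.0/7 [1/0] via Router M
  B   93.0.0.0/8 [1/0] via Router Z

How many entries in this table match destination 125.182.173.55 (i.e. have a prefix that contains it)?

Prefixes containing 125.182.173.55:
  0.0.0.0/0 (default, matches everything)
  124.0.0.0/7 (124.0.0.0 - 125.255.255.255)
  125.182.0.0/15 (125.182.0.0 - 125.183.255.255)
Total matching entries: 3.

3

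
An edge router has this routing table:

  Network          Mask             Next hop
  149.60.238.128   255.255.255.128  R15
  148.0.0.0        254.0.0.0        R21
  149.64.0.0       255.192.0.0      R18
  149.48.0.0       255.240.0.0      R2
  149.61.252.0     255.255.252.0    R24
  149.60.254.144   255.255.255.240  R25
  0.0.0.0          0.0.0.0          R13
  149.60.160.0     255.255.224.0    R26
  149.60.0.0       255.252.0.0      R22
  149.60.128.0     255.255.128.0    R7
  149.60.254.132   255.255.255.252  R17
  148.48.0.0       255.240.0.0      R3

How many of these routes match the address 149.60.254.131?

5

Prefixes containing 149.60.254.131:
  0.0.0.0/0 (default, matches everything)
  148.0.0.0/7 (148.0.0.0 - 149.255.255.255)
  149.48.0.0/12 (149.48.0.0 - 149.63.255.255)
  149.60.0.0/14 (149.60.0.0 - 149.63.255.255)
  149.60.128.0/17 (149.60.128.0 - 149.60.255.255)
Total matching entries: 5.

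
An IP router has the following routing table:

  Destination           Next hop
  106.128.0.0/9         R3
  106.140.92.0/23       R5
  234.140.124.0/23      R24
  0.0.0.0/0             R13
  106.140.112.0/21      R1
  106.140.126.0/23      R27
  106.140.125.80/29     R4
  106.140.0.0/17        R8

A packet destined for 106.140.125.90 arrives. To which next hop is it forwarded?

R8

Routes whose prefix contains 106.140.125.90:
  0.0.0.0/0 (default, matches everything) -> R13
  106.128.0.0/9 (106.128.0.0 - 106.255.255.255) -> R3
  106.140.0.0/17 (106.140.0.0 - 106.140.127.255) -> R8
More-specific entries that do NOT match:
  106.140.125.80/29 (106.140.125.80 - 106.140.125.87) does not contain 106.140.125.90
  106.140.92.0/23 (106.140.92.0 - 106.140.93.255) does not contain 106.140.125.90
  234.140.124.0/23 (234.140.124.0 - 234.140.125.255) does not contain 106.140.125.90
  106.140.126.0/23 (106.140.126.0 - 106.140.127.255) does not contain 106.140.125.90
  106.140.112.0/21 (106.140.112.0 - 106.140.119.255) does not contain 106.140.125.90
Longest matching prefix is /17 -> next hop R8.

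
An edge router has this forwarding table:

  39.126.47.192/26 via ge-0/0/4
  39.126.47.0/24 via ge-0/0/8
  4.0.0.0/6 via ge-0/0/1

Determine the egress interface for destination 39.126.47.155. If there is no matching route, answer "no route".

Routes whose prefix contains 39.126.47.155:
  39.126.47.0/24 (39.126.47.0 - 39.126.47.255) -> ge-0/0/8
More-specific entries that do NOT match:
  39.126.47.192/26 (39.126.47.192 - 39.126.47.255) does not contain 39.126.47.155
Longest matching prefix is /24 -> interface ge-0/0/8.

ge-0/0/8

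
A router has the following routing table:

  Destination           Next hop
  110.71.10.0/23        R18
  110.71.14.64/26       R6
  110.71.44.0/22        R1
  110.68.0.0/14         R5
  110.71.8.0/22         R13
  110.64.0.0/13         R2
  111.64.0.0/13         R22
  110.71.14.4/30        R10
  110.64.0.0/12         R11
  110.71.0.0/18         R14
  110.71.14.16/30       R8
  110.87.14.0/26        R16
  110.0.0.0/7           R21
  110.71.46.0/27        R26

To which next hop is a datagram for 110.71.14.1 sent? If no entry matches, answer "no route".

R14

Routes whose prefix contains 110.71.14.1:
  110.0.0.0/7 (110.0.0.0 - 111.255.255.255) -> R21
  110.64.0.0/12 (110.64.0.0 - 110.79.255.255) -> R11
  110.64.0.0/13 (110.64.0.0 - 110.71.255.255) -> R2
  110.68.0.0/14 (110.68.0.0 - 110.71.255.255) -> R5
  110.71.0.0/18 (110.71.0.0 - 110.71.63.255) -> R14
More-specific entries that do NOT match:
  110.71.14.4/30 (110.71.14.4 - 110.71.14.7) does not contain 110.71.14.1
  110.71.14.16/30 (110.71.14.16 - 110.71.14.19) does not contain 110.71.14.1
  110.71.46.0/27 (110.71.46.0 - 110.71.46.31) does not contain 110.71.14.1
  110.71.14.64/26 (110.71.14.64 - 110.71.14.127) does not contain 110.71.14.1
  110.87.14.0/26 (110.87.14.0 - 110.87.14.63) does not contain 110.71.14.1
  110.71.10.0/23 (110.71.10.0 - 110.71.11.255) does not contain 110.71.14.1
  110.71.44.0/22 (110.71.44.0 - 110.71.47.255) does not contain 110.71.14.1
  110.71.8.0/22 (110.71.8.0 - 110.71.11.255) does not contain 110.71.14.1
Longest matching prefix is /18 -> next hop R14.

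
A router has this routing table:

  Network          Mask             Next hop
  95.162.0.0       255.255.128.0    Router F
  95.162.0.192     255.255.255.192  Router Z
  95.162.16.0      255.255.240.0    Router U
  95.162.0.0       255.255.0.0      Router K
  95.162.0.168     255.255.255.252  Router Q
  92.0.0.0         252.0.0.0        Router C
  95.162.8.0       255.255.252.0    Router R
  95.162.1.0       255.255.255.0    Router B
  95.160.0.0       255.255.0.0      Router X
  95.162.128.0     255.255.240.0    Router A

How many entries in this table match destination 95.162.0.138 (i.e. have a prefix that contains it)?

3

Prefixes containing 95.162.0.138:
  92.0.0.0/6 (92.0.0.0 - 95.255.255.255)
  95.162.0.0/16 (95.162.0.0 - 95.162.255.255)
  95.162.0.0/17 (95.162.0.0 - 95.162.127.255)
Total matching entries: 3.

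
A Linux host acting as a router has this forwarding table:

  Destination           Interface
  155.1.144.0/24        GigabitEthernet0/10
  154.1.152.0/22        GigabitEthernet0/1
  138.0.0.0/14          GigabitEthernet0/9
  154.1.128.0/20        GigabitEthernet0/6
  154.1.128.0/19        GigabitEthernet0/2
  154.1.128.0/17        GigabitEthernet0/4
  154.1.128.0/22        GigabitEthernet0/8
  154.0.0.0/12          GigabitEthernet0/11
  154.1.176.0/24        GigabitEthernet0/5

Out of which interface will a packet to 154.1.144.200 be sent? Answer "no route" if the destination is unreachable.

GigabitEthernet0/2

Routes whose prefix contains 154.1.144.200:
  154.0.0.0/12 (154.0.0.0 - 154.15.255.255) -> GigabitEthernet0/11
  154.1.128.0/17 (154.1.128.0 - 154.1.255.255) -> GigabitEthernet0/4
  154.1.128.0/19 (154.1.128.0 - 154.1.159.255) -> GigabitEthernet0/2
More-specific entries that do NOT match:
  155.1.144.0/24 (155.1.144.0 - 155.1.144.255) does not contain 154.1.144.200
  154.1.176.0/24 (154.1.176.0 - 154.1.176.255) does not contain 154.1.144.200
  154.1.152.0/22 (154.1.152.0 - 154.1.155.255) does not contain 154.1.144.200
  154.1.128.0/22 (154.1.128.0 - 154.1.131.255) does not contain 154.1.144.200
  154.1.128.0/20 (154.1.128.0 - 154.1.143.255) does not contain 154.1.144.200
Longest matching prefix is /19 -> interface GigabitEthernet0/2.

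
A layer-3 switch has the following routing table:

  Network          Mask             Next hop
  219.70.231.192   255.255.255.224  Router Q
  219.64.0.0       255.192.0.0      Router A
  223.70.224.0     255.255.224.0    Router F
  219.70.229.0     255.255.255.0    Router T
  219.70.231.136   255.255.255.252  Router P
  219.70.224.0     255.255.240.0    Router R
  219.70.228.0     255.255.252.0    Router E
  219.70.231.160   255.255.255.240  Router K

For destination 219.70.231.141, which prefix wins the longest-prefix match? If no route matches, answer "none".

219.70.228.0/22

Entries matching 219.70.231.141:
  219.64.0.0/10 (219.64.0.0 - 219.127.255.255)
  219.70.224.0/20 (219.70.224.0 - 219.70.239.255)
  219.70.228.0/22 (219.70.228.0 - 219.70.231.255)
Most specific is 219.70.228.0/22.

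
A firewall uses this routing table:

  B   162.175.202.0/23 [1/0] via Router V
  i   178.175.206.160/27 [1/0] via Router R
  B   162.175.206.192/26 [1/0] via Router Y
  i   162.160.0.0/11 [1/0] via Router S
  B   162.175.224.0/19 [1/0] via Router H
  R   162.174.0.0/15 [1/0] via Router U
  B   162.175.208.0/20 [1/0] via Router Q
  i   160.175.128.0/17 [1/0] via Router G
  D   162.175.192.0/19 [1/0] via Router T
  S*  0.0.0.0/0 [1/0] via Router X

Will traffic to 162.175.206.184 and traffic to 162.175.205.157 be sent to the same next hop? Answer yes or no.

162.175.206.184: longest match 162.175.192.0/19 -> Router T
162.175.205.157: longest match 162.175.192.0/19 -> Router T

yes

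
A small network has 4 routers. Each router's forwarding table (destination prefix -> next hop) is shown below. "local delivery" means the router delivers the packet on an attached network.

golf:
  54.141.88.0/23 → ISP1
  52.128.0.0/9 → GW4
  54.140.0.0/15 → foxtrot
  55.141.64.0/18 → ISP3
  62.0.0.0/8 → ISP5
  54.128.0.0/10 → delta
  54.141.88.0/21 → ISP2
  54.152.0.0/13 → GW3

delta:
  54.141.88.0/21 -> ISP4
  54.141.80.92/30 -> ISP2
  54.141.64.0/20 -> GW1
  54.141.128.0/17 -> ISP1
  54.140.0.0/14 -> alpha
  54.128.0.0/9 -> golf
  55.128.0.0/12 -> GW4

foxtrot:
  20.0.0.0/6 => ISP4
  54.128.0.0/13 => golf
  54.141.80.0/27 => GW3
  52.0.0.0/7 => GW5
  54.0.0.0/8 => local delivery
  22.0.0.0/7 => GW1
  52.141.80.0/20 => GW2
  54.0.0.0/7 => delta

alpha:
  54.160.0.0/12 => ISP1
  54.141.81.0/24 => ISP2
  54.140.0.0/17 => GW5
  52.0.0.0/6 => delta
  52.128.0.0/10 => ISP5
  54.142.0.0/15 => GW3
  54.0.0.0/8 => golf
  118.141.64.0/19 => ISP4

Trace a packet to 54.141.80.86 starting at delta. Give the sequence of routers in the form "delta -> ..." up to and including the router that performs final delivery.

delta -> alpha -> golf -> foxtrot

At delta: longest match for 54.141.80.86 is 54.140.0.0/14 -> alpha
At alpha: longest match for 54.141.80.86 is 54.0.0.0/8 -> golf
At golf: longest match for 54.141.80.86 is 54.140.0.0/15 -> foxtrot
At foxtrot: longest match for 54.141.80.86 is 54.0.0.0/8 -> local delivery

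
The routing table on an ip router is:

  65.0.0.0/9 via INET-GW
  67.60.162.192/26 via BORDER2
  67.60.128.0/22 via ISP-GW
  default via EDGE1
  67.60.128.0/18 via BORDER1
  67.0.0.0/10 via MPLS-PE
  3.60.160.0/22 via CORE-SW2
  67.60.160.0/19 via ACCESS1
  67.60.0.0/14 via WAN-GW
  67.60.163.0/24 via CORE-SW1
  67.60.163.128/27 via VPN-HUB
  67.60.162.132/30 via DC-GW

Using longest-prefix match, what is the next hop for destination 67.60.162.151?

ACCESS1

Routes whose prefix contains 67.60.162.151:
  0.0.0.0/0 (default, matches everything) -> EDGE1
  67.0.0.0/10 (67.0.0.0 - 67.63.255.255) -> MPLS-PE
  67.60.0.0/14 (67.60.0.0 - 67.63.255.255) -> WAN-GW
  67.60.128.0/18 (67.60.128.0 - 67.60.191.255) -> BORDER1
  67.60.160.0/19 (67.60.160.0 - 67.60.191.255) -> ACCESS1
More-specific entries that do NOT match:
  67.60.162.132/30 (67.60.162.132 - 67.60.162.135) does not contain 67.60.162.151
  67.60.163.128/27 (67.60.163.128 - 67.60.163.159) does not contain 67.60.162.151
  67.60.162.192/26 (67.60.162.192 - 67.60.162.255) does not contain 67.60.162.151
  67.60.163.0/24 (67.60.163.0 - 67.60.163.255) does not contain 67.60.162.151
  67.60.128.0/22 (67.60.128.0 - 67.60.131.255) does not contain 67.60.162.151
  3.60.160.0/22 (3.60.160.0 - 3.60.163.255) does not contain 67.60.162.151
Longest matching prefix is /19 -> next hop ACCESS1.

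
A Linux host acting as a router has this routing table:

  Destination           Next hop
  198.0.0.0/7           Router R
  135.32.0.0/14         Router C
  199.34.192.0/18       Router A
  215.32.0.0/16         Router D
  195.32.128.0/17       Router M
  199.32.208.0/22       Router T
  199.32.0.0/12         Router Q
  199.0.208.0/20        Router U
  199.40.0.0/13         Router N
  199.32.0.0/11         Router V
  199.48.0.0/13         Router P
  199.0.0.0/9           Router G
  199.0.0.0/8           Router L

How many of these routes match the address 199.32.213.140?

Prefixes containing 199.32.213.140:
  198.0.0.0/7 (198.0.0.0 - 199.255.255.255)
  199.0.0.0/8 (199.0.0.0 - 199.255.255.255)
  199.0.0.0/9 (199.0.0.0 - 199.127.255.255)
  199.32.0.0/11 (199.32.0.0 - 199.63.255.255)
  199.32.0.0/12 (199.32.0.0 - 199.47.255.255)
Total matching entries: 5.

5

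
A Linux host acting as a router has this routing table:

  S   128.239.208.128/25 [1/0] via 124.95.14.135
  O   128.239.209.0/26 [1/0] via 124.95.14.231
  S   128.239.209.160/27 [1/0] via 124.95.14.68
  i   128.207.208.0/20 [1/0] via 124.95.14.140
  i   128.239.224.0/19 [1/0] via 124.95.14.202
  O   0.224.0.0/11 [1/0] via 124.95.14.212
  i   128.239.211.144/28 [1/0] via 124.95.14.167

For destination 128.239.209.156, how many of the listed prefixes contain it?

0

No listed prefix contains 128.239.209.156.
Total matching entries: 0.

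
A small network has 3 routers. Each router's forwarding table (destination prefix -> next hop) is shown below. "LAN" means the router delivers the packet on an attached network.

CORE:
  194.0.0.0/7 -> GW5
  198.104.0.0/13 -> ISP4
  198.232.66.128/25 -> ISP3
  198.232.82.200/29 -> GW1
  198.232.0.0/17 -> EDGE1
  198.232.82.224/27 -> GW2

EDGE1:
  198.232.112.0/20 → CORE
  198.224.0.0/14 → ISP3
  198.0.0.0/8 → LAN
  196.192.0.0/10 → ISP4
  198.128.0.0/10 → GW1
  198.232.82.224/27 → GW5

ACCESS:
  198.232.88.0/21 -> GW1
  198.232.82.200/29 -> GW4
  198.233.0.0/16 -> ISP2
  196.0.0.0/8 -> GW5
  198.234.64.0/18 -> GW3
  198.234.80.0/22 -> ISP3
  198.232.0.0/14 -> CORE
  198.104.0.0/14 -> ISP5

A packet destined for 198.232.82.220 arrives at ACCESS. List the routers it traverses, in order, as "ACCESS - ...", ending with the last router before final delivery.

ACCESS - CORE - EDGE1

At ACCESS: longest match for 198.232.82.220 is 198.232.0.0/14 -> CORE
At CORE: longest match for 198.232.82.220 is 198.232.0.0/17 -> EDGE1
At EDGE1: longest match for 198.232.82.220 is 198.0.0.0/8 -> LAN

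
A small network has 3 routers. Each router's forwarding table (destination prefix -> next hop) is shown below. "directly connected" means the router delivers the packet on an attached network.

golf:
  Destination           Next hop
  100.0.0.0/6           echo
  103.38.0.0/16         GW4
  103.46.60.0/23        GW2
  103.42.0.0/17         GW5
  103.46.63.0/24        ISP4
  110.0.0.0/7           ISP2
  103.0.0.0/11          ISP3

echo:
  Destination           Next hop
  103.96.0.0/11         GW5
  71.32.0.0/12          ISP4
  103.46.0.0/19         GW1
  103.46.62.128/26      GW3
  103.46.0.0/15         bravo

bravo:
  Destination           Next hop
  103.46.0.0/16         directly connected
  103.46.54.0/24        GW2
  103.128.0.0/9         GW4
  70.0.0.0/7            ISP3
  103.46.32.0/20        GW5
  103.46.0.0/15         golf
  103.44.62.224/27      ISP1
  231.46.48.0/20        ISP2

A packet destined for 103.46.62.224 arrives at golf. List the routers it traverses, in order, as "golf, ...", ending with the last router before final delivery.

At golf: longest match for 103.46.62.224 is 100.0.0.0/6 -> echo
At echo: longest match for 103.46.62.224 is 103.46.0.0/15 -> bravo
At bravo: longest match for 103.46.62.224 is 103.46.0.0/16 -> directly connected

golf, echo, bravo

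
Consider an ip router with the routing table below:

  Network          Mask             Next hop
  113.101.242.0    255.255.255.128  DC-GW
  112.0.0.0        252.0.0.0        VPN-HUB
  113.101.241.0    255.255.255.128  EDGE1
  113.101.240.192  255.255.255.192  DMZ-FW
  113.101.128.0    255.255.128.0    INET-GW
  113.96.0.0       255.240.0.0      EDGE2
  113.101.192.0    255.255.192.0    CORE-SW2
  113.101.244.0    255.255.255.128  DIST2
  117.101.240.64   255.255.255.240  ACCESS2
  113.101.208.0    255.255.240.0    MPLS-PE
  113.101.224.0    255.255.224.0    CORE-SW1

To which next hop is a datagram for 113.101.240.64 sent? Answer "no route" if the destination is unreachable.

Routes whose prefix contains 113.101.240.64:
  112.0.0.0/6 (112.0.0.0 - 115.255.255.255) -> VPN-HUB
  113.96.0.0/12 (113.96.0.0 - 113.111.255.255) -> EDGE2
  113.101.128.0/17 (113.101.128.0 - 113.101.255.255) -> INET-GW
  113.101.192.0/18 (113.101.192.0 - 113.101.255.255) -> CORE-SW2
  113.101.224.0/19 (113.101.224.0 - 113.101.255.255) -> CORE-SW1
More-specific entries that do NOT match:
  117.101.240.64/28 (117.101.240.64 - 117.101.240.79) does not contain 113.101.240.64
  113.101.240.192/26 (113.101.240.192 - 113.101.240.255) does not contain 113.101.240.64
  113.101.242.0/25 (113.101.242.0 - 113.101.242.127) does not contain 113.101.240.64
  113.101.241.0/25 (113.101.241.0 - 113.101.241.127) does not contain 113.101.240.64
  113.101.244.0/25 (113.101.244.0 - 113.101.244.127) does not contain 113.101.240.64
  113.101.208.0/20 (113.101.208.0 - 113.101.223.255) does not contain 113.101.240.64
Longest matching prefix is /19 -> next hop CORE-SW1.

CORE-SW1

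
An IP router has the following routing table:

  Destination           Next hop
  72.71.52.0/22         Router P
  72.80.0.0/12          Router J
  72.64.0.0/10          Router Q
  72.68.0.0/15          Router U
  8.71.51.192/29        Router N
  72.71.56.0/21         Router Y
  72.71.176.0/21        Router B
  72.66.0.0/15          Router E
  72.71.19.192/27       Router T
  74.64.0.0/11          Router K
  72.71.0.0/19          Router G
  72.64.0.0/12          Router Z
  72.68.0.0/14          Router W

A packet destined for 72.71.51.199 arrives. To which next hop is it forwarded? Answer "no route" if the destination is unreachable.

Router W

Routes whose prefix contains 72.71.51.199:
  72.64.0.0/10 (72.64.0.0 - 72.127.255.255) -> Router Q
  72.64.0.0/12 (72.64.0.0 - 72.79.255.255) -> Router Z
  72.68.0.0/14 (72.68.0.0 - 72.71.255.255) -> Router W
More-specific entries that do NOT match:
  8.71.51.192/29 (8.71.51.192 - 8.71.51.199) does not contain 72.71.51.199
  72.71.19.192/27 (72.71.19.192 - 72.71.19.223) does not contain 72.71.51.199
  72.71.52.0/22 (72.71.52.0 - 72.71.55.255) does not contain 72.71.51.199
  72.71.56.0/21 (72.71.56.0 - 72.71.63.255) does not contain 72.71.51.199
  72.71.176.0/21 (72.71.176.0 - 72.71.183.255) does not contain 72.71.51.199
  72.71.0.0/19 (72.71.0.0 - 72.71.31.255) does not contain 72.71.51.199
  72.68.0.0/15 (72.68.0.0 - 72.69.255.255) does not contain 72.71.51.199
  72.66.0.0/15 (72.66.0.0 - 72.67.255.255) does not contain 72.71.51.199
Longest matching prefix is /14 -> next hop Router W.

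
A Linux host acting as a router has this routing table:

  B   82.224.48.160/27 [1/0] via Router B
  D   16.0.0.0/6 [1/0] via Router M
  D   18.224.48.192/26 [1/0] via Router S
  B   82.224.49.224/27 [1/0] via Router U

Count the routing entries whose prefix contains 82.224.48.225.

0

No listed prefix contains 82.224.48.225.
Total matching entries: 0.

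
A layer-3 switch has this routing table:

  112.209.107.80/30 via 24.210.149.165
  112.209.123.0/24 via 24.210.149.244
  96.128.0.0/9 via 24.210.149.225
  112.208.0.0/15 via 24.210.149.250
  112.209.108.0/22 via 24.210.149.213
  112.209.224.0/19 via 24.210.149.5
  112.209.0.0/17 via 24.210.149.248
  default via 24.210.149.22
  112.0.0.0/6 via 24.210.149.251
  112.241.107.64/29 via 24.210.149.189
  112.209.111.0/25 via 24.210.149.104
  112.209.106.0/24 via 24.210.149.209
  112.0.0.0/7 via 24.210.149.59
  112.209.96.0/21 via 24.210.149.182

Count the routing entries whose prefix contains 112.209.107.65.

5

Prefixes containing 112.209.107.65:
  0.0.0.0/0 (default, matches everything)
  112.0.0.0/6 (112.0.0.0 - 115.255.255.255)
  112.0.0.0/7 (112.0.0.0 - 113.255.255.255)
  112.208.0.0/15 (112.208.0.0 - 112.209.255.255)
  112.209.0.0/17 (112.209.0.0 - 112.209.127.255)
Total matching entries: 5.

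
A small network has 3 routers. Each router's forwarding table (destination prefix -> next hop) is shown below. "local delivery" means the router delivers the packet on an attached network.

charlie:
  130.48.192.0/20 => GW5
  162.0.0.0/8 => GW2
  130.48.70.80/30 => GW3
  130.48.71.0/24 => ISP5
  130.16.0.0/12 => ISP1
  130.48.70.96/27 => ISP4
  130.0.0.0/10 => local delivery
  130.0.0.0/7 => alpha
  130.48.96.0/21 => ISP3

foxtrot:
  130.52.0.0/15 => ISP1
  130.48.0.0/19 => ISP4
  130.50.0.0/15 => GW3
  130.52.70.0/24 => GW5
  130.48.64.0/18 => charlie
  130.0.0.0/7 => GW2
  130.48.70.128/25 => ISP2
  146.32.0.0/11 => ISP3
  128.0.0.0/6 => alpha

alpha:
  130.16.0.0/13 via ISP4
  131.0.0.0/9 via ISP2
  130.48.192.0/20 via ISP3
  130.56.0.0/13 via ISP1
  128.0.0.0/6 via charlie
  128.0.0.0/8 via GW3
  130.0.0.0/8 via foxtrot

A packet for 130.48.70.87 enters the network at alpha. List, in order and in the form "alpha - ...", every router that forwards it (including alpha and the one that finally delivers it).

At alpha: longest match for 130.48.70.87 is 130.0.0.0/8 -> foxtrot
At foxtrot: longest match for 130.48.70.87 is 130.48.64.0/18 -> charlie
At charlie: longest match for 130.48.70.87 is 130.0.0.0/10 -> local delivery

alpha - foxtrot - charlie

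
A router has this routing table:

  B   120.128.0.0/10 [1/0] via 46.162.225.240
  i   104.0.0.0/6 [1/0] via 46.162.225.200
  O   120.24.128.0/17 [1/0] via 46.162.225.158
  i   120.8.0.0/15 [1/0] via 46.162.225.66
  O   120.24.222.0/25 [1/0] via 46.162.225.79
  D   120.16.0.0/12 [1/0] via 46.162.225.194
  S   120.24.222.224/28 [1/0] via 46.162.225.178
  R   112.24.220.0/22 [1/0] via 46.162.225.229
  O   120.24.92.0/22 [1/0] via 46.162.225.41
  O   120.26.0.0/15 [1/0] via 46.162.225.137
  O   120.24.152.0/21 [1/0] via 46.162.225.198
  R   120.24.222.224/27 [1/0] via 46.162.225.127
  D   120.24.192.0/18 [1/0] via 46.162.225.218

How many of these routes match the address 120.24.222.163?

Prefixes containing 120.24.222.163:
  120.16.0.0/12 (120.16.0.0 - 120.31.255.255)
  120.24.128.0/17 (120.24.128.0 - 120.24.255.255)
  120.24.192.0/18 (120.24.192.0 - 120.24.255.255)
Total matching entries: 3.

3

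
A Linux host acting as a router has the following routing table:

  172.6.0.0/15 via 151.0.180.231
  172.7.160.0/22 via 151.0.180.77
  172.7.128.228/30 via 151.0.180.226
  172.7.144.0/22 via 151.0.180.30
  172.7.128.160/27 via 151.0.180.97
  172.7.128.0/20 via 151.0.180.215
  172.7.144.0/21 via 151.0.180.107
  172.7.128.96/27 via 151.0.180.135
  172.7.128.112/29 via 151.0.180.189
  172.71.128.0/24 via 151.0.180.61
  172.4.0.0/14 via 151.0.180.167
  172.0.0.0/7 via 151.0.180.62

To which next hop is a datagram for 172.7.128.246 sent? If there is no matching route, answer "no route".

Routes whose prefix contains 172.7.128.246:
  172.0.0.0/7 (172.0.0.0 - 173.255.255.255) -> 151.0.180.62
  172.4.0.0/14 (172.4.0.0 - 172.7.255.255) -> 151.0.180.167
  172.6.0.0/15 (172.6.0.0 - 172.7.255.255) -> 151.0.180.231
  172.7.128.0/20 (172.7.128.0 - 172.7.143.255) -> 151.0.180.215
More-specific entries that do NOT match:
  172.7.128.228/30 (172.7.128.228 - 172.7.128.231) does not contain 172.7.128.246
  172.7.128.112/29 (172.7.128.112 - 172.7.128.119) does not contain 172.7.128.246
  172.7.128.160/27 (172.7.128.160 - 172.7.128.191) does not contain 172.7.128.246
  172.7.128.96/27 (172.7.128.96 - 172.7.128.127) does not contain 172.7.128.246
  172.71.128.0/24 (172.71.128.0 - 172.71.128.255) does not contain 172.7.128.246
  172.7.160.0/22 (172.7.160.0 - 172.7.163.255) does not contain 172.7.128.246
  172.7.144.0/22 (172.7.144.0 - 172.7.147.255) does not contain 172.7.128.246
  172.7.144.0/21 (172.7.144.0 - 172.7.151.255) does not contain 172.7.128.246
Longest matching prefix is /20 -> next hop 151.0.180.215.

151.0.180.215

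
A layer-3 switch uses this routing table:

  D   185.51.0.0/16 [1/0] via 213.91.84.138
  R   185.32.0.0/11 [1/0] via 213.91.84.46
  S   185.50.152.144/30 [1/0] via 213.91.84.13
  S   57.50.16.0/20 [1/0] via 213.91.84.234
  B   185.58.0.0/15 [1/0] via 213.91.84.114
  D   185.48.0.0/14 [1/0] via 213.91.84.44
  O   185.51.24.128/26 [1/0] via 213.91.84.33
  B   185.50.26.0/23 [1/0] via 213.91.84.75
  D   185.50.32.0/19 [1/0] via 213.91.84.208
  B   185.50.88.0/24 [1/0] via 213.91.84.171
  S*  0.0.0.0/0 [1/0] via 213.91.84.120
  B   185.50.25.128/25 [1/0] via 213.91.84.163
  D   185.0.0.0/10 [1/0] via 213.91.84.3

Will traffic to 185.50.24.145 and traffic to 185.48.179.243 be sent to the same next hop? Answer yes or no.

yes

185.50.24.145: longest match 185.48.0.0/14 -> 213.91.84.44
185.48.179.243: longest match 185.48.0.0/14 -> 213.91.84.44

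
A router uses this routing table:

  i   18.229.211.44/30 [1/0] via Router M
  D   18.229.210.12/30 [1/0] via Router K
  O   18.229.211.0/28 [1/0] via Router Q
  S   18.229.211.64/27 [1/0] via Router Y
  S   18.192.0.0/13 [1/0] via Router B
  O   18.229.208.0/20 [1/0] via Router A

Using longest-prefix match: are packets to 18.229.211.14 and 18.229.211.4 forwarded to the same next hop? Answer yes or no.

18.229.211.14: longest match 18.229.211.0/28 -> Router Q
18.229.211.4: longest match 18.229.211.0/28 -> Router Q

yes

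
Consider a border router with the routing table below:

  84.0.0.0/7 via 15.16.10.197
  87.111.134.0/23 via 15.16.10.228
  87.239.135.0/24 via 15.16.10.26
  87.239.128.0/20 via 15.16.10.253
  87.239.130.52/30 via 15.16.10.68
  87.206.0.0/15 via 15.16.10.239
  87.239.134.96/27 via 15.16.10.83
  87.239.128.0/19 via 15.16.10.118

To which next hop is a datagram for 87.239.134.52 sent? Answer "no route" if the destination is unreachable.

15.16.10.253

Routes whose prefix contains 87.239.134.52:
  87.239.128.0/19 (87.239.128.0 - 87.239.159.255) -> 15.16.10.118
  87.239.128.0/20 (87.239.128.0 - 87.239.143.255) -> 15.16.10.253
More-specific entries that do NOT match:
  87.239.130.52/30 (87.239.130.52 - 87.239.130.55) does not contain 87.239.134.52
  87.239.134.96/27 (87.239.134.96 - 87.239.134.127) does not contain 87.239.134.52
  87.239.135.0/24 (87.239.135.0 - 87.239.135.255) does not contain 87.239.134.52
  87.111.134.0/23 (87.111.134.0 - 87.111.135.255) does not contain 87.239.134.52
Longest matching prefix is /20 -> next hop 15.16.10.253.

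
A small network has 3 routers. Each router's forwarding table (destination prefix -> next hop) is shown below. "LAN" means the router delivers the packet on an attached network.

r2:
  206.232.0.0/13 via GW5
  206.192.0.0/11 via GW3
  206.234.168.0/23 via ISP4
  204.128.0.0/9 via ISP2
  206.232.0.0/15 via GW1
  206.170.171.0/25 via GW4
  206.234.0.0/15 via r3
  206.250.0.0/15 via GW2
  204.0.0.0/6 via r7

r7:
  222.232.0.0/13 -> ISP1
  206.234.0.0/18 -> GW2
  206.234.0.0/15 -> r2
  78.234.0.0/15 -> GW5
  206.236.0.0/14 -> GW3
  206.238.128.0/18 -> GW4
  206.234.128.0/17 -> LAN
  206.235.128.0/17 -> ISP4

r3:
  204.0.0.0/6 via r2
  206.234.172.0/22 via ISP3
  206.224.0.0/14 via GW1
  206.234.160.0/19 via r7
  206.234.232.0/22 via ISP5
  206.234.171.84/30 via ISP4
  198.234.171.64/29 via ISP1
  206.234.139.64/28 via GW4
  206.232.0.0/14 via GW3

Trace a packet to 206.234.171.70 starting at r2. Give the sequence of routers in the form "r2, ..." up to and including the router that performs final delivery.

r2, r3, r7

At r2: longest match for 206.234.171.70 is 206.234.0.0/15 -> r3
At r3: longest match for 206.234.171.70 is 206.234.160.0/19 -> r7
At r7: longest match for 206.234.171.70 is 206.234.128.0/17 -> LAN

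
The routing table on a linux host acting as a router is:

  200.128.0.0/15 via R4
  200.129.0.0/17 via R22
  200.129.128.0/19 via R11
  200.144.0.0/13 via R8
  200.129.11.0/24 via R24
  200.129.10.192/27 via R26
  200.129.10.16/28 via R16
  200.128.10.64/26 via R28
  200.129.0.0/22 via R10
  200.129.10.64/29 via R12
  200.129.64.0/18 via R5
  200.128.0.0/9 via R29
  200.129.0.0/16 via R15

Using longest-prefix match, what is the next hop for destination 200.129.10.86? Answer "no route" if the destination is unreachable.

Routes whose prefix contains 200.129.10.86:
  200.128.0.0/9 (200.128.0.0 - 200.255.255.255) -> R29
  200.128.0.0/15 (200.128.0.0 - 200.129.255.255) -> R4
  200.129.0.0/16 (200.129.0.0 - 200.129.255.255) -> R15
  200.129.0.0/17 (200.129.0.0 - 200.129.127.255) -> R22
More-specific entries that do NOT match:
  200.129.10.64/29 (200.129.10.64 - 200.129.10.71) does not contain 200.129.10.86
  200.129.10.16/28 (200.129.10.16 - 200.129.10.31) does not contain 200.129.10.86
  200.129.10.192/27 (200.129.10.192 - 200.129.10.223) does not contain 200.129.10.86
  200.128.10.64/26 (200.128.10.64 - 200.128.10.127) does not contain 200.129.10.86
  200.129.11.0/24 (200.129.11.0 - 200.129.11.255) does not contain 200.129.10.86
  200.129.0.0/22 (200.129.0.0 - 200.129.3.255) does not contain 200.129.10.86
  200.129.128.0/19 (200.129.128.0 - 200.129.159.255) does not contain 200.129.10.86
  200.129.64.0/18 (200.129.64.0 - 200.129.127.255) does not contain 200.129.10.86
Longest matching prefix is /17 -> next hop R22.

R22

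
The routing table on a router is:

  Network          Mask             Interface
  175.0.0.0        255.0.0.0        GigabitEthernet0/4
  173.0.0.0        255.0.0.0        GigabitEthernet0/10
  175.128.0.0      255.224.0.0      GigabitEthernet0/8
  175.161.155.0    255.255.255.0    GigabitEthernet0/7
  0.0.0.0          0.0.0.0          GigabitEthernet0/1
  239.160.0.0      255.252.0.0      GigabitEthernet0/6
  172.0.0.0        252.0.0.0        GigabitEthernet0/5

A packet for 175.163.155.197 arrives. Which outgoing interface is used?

GigabitEthernet0/4

Routes whose prefix contains 175.163.155.197:
  0.0.0.0/0 (default, matches everything) -> GigabitEthernet0/1
  172.0.0.0/6 (172.0.0.0 - 175.255.255.255) -> GigabitEthernet0/5
  175.0.0.0/8 (175.0.0.0 - 175.255.255.255) -> GigabitEthernet0/4
More-specific entries that do NOT match:
  175.161.155.0/24 (175.161.155.0 - 175.161.155.255) does not contain 175.163.155.197
  239.160.0.0/14 (239.160.0.0 - 239.163.255.255) does not contain 175.163.155.197
  175.128.0.0/11 (175.128.0.0 - 175.159.255.255) does not contain 175.163.155.197
Longest matching prefix is /8 -> interface GigabitEthernet0/4.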